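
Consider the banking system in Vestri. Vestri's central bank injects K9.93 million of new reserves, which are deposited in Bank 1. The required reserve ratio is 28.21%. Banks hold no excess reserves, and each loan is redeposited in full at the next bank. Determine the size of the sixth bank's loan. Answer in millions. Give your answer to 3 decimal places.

K1.359 million

Each bank lends a fraction (1 − rr) = 0.7179 of the deposit it receives, so Bank 6 receives 9.93·0.7179^5 and lends 9.93·0.7179^6 ≈ 1.3594 million.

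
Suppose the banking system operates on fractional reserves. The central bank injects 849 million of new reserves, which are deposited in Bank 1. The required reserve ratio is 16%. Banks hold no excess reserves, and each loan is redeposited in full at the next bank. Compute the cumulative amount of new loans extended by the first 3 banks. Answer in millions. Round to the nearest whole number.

1815 million

Bank i lends (1 − rr)^i of the original deposit: Bank 1 lends 849·0.8400 = 713.1600, Bank 2 lends 849·0.8400² = 599.0544, and so on.
Summing a geometric series: total = 849·[0.8400·(1 − 0.8400^3) / (1 − 0.8400)] ≈ 1815.4201 million.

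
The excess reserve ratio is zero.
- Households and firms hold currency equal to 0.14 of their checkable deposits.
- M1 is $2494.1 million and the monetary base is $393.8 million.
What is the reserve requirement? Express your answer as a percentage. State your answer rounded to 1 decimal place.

Using m = M/MB = 2494.1/393.8 ≈ 6.333418. Since m = (1 + c)/(c + rr + e), the denominator satisfies c + rr + e = (1 + c)/m = (1 + 0.14) / 6.333418 ≈ 0.179998.
With c = 0.14 and e = 0, the reserve requirement is 0.179998 − 0.14 − 0 = 0.039998.

4.0%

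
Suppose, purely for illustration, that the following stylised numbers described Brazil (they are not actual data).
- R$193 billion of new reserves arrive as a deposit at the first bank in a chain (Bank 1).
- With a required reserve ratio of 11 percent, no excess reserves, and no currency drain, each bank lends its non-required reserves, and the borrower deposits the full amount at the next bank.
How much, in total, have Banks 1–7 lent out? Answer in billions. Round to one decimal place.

Bank i lends (1 − rr)^i of the original deposit: Bank 1 lends 193·0.8900 = 171.7700, Bank 2 lends 193·0.8900² = 152.8753, and so on.
Summing a geometric series: total = 193·[0.8900·(1 − 0.8900^7) / (1 − 0.8900)] ≈ 870.8531 billion.

R$870.9 billion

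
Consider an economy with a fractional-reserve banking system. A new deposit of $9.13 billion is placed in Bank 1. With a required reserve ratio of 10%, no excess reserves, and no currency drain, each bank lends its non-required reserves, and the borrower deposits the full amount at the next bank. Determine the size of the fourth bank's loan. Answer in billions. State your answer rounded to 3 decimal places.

$5.990 billion

Each bank lends a fraction (1 − rr) = 0.9000 of the deposit it receives, so Bank 4 receives 9.13·0.9000^3 and lends 9.13·0.9000^4 ≈ 5.9902 billion.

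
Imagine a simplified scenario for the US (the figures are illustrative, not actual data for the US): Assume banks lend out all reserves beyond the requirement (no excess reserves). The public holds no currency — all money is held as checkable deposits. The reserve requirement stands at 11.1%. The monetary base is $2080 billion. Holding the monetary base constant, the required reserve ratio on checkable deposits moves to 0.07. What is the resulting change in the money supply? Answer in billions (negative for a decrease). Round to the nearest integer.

$10976 billion

Initially m₁ = 1 / (0.111) ≈ 9.00901, so M₁ = 9.00901 × 2080 = 18738.7408 billion.
After the change m₂ = 1 / (0.07) ≈ 14.28571, so M₂ = 14.28571 × 2080 = 29714.2768 billion.
ΔM = M₂ − M₁ = 29714.2768 − 18738.7408 = 10975.536 billion.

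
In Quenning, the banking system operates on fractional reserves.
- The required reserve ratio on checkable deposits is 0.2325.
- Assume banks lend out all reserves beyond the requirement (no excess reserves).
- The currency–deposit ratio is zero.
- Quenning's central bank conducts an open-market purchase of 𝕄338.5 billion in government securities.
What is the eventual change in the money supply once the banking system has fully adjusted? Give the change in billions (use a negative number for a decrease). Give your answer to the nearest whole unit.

The simple money multiplier is m = 1/rr = 1/0.2325 ≈ 4.3011.
An open-market purchase increases the monetary base by 338.5 billion, so ΔM = m × ΔMB = 4.3011 × 338.5 ≈ 1455.9224 billion.

𝕄1456 billion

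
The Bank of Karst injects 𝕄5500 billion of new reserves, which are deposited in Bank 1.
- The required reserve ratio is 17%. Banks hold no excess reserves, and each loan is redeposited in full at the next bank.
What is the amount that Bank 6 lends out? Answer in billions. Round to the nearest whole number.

𝕄1798 billion

Each bank lends a fraction (1 − rr) = 0.8300 of the deposit it receives, so Bank 6 receives 5500·0.8300^5 and lends 5500·0.8300^6 ≈ 1798.1721 billion.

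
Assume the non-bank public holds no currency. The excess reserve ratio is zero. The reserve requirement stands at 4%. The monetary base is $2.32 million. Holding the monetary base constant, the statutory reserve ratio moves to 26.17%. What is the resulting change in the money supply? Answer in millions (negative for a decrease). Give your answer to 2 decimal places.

Initially m₁ = 1 / (0.04) = 25, so M₁ = 25 × 2.32 = 58 million.
After the change m₂ = 1 / (0.2617) ≈ 3.8212, so M₂ = 3.8212 × 2.32 ≈ 8.8652 million.
ΔM = M₂ − M₁ = 8.8652 − 58 = -49.1348 million.

-49.13 million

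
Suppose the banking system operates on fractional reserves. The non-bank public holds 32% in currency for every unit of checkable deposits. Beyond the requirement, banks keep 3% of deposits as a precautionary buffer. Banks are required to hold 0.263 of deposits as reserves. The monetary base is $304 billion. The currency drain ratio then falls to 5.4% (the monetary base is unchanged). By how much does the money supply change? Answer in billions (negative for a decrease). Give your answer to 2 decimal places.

Initially m₁ = (1 + 0.32) / (0.263 + 0.03 + 0.32) ≈ 2.153344, so M₁ = 2.153344 × 304 ≈ 654.6166 billion.
After the change m₂ = (1 + 0.054) / (0.263 + 0.03 + 0.054) ≈ 3.037464, so M₂ = 3.037464 × 304 ≈ 923.3891 billion.
ΔM = M₂ − M₁ = 923.3891 − 654.6166 = 268.7725 billion.

$268.77 billion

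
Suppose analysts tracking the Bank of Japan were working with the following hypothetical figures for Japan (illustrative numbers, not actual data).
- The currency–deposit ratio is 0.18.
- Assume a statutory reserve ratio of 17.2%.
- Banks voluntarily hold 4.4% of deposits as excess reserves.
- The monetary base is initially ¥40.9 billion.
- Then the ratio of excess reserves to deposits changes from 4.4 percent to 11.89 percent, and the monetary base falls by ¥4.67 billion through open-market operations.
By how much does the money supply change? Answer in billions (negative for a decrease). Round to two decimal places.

-31.09 billion

Before: m₁ = (1 + 0.18) / (0.172 + 0.044 + 0.18) ≈ 2.97980, MB₁ = 40.9, so M₁ = 2.97980 × 40.9 ≈ 121.8738 billion.
After: m₂ = (1 + 0.18) / (0.172 + 0.1189 + 0.18) ≈ 2.50584, MB₂ = 40.9 − 4.67 = 36.23, so M₂ = 2.50584 × 36.23 ≈ 90.7866 billion.
ΔM = M₂ − M₁ = 90.7866 − 121.8738 = -31.0872 billion.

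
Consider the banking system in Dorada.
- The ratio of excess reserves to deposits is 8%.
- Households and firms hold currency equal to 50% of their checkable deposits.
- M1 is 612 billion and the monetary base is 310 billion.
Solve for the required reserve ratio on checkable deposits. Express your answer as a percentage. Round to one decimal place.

18.0%

Using m = M/MB = 612/310 ≈ 1.974194. Since m = (1 + c)/(c + rr + e), the denominator satisfies c + rr + e = (1 + c)/m = (1 + 0.5) / 1.974194 ≈ 0.759804.
With c = 0.5 and e = 0.08, the required reserve ratio on checkable deposits is 0.759804 − 0.5 − 0.08 = 0.179804.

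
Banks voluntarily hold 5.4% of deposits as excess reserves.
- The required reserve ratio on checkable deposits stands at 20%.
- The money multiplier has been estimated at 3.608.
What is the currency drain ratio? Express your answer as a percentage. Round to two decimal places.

Using m = 3.608. From m = (1 + c)/(c + rr + e), rearranging gives 1 + c = m·(c + rr + e), so c·(1 − m) = m·(rr + e) − 1.
Hence c = [m·(rr + e) − 1]/(1 − m) = [3.608 × (0.2 + 0.054) − 1] / (1 − 3.608) ≈ 0.032043.

3.20%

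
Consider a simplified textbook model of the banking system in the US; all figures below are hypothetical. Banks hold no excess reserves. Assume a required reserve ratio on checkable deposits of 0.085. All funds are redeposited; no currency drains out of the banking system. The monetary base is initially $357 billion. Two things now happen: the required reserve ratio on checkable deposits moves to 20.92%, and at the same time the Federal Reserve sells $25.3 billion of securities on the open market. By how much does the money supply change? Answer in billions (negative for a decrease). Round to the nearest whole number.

-2614 billion

Before: m₁ = 1 / (0.085) ≈ 11.7647, MB₁ = 357, so M₁ = 11.7647 × 357 = 4199.9979 billion.
After: m₂ = 1 / (0.2092) ≈ 4.7801, MB₂ = 357 − 25.3 = 331.7, so M₂ = 4.7801 × 331.7 ≈ 1585.5592 billion.
ΔM = M₂ − M₁ = 1585.5592 − 4199.9979 = -2614.4387 billion.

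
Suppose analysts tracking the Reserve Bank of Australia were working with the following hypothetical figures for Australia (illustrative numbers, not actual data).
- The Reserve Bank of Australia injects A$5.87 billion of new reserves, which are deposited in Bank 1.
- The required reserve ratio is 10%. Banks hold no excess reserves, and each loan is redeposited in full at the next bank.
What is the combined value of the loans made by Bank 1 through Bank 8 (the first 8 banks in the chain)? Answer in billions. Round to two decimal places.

A$30.09 billion

Bank i lends (1 − rr)^i of the original deposit: Bank 1 lends 5.87·0.9000 = 5.2830, Bank 2 lends 5.87·0.9000² = 4.7547, and so on.
Summing a geometric series: total = 5.87·[0.9000·(1 − 0.9000^8) / (1 − 0.9000)] ≈ 30.0884 billion.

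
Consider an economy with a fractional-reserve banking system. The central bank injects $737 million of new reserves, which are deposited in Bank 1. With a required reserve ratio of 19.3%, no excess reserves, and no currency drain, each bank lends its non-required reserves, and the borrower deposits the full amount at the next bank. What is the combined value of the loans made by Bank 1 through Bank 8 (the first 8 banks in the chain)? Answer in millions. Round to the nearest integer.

$2527 million

Bank i lends (1 − rr)^i of the original deposit: Bank 1 lends 737·0.8070 = 594.7590, Bank 2 lends 737·0.8070² ≈ 479.9705, and so on.
Summing a geometric series: total = 737·[0.8070·(1 − 0.8070^8) / (1 − 0.8070)] ≈ 2527.3182 million.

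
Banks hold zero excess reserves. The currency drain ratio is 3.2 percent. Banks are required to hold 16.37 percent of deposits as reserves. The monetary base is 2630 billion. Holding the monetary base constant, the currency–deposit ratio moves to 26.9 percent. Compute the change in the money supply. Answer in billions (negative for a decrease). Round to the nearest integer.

Initially m₁ = (1 + 0.032) / (0.1637 + 0.032) ≈ 5.27338, so M₁ = 5.27338 × 2630 = 13868.9894 billion.
After the change m₂ = (1 + 0.269) / (0.1637 + 0.269) ≈ 2.93275, so M₂ = 2.93275 × 2630 = 7713.1325 billion.
ΔM = M₂ − M₁ = 7713.1325 − 13868.9894 = -6155.8569 billion.

-6156 billion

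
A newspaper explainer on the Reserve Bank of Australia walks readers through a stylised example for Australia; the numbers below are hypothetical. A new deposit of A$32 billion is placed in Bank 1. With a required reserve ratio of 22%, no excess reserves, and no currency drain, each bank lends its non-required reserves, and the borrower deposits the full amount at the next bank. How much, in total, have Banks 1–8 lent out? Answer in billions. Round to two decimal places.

A$97.91 billion

Bank i lends (1 − rr)^i of the original deposit: Bank 1 lends 32·0.7800 = 24.9600, Bank 2 lends 32·0.7800² = 19.4688, and so on.
Summing a geometric series: total = 32·[0.7800·(1 − 0.7800^8) / (1 − 0.7800)] ≈ 97.9100 billion.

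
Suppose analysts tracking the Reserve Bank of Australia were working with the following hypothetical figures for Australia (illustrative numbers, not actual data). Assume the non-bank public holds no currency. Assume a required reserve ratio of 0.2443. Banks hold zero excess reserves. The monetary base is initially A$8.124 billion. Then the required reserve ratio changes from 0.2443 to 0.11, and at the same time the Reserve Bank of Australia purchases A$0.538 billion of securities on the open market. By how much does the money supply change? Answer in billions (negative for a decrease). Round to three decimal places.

Before: m₁ = 1 / (0.2443) ≈ 4.09333, MB₁ = 8.124, so M₁ = 4.09333 × 8.124 ≈ 33.2542 billion.
After: m₂ = 1 / (0.11) ≈ 9.09091, MB₂ = 8.124 + 0.538 = 8.662, so M₂ = 9.09091 × 8.662 ≈ 78.7455 billion.
ΔM = M₂ − M₁ = 78.7455 − 33.2542 = 45.4913 billion.

A$45.491 billion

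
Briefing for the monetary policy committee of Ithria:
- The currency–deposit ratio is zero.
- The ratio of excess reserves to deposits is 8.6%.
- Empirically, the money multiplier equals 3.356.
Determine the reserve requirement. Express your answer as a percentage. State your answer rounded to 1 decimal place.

Using m = 3.356. Since m = (1 + c)/(c + rr + e), the denominator satisfies c + rr + e = (1 + c)/m = (1 + 0) / 3.356 ≈ 0.297974.
With c = 0 and e = 0.086, the reserve requirement is 0.297974 − 0 − 0.086 = 0.211974.

21.2%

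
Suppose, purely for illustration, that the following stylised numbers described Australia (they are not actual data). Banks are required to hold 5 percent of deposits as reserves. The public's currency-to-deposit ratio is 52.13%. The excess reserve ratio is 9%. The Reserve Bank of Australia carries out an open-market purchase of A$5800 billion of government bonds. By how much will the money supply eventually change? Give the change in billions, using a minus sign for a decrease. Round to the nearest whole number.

A$13343 billion

The money multiplier is m = (1 + c) / (rr + e + c) = (1 + 0.5213) / (0.05 + 0.09 + 0.5213) ≈ 2.30047.
The purchase adds 5800 billion of base, so ΔM = m × ΔMB = 2.30047 × (+5800) = 13342.726 billion.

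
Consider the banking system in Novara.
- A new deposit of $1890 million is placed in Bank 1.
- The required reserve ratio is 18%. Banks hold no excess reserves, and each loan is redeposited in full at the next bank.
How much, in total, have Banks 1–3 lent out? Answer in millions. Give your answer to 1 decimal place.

Bank i lends (1 − rr)^i of the original deposit: Bank 1 lends 1890·0.8200 = 1549.8000, Bank 2 lends 1890·0.8200² = 1270.8360, and so on.
Summing a geometric series: total = 1890·[0.8200·(1 − 0.8200^3) / (1 − 0.8200)] ≈ 3862.7215 million.

$3862.7 million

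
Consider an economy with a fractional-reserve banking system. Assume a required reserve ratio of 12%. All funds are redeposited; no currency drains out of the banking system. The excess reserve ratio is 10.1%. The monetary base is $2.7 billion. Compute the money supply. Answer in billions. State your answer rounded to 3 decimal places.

$12.217 billion

The money multiplier is m = 1 / (rr + e) = 1 / (0.12 + 0.101) ≈ 4.52489.
So M = m × MB = 4.52489 × 2.7 ≈ 12.2172 billion.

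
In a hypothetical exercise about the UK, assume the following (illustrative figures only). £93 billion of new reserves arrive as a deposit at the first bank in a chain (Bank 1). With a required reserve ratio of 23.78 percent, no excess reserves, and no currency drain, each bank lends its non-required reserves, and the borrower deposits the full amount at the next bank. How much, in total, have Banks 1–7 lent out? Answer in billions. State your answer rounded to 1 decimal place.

Bank i lends (1 − rr)^i of the original deposit: Bank 1 lends 93·0.7622 = 70.8846, Bank 2 lends 93·0.7622² ≈ 54.0282, and so on.
Summing a geometric series: total = 93·[0.7622·(1 − 0.7622^7) / (1 − 0.7622)] ≈ 253.5375 billion.

£253.5 billion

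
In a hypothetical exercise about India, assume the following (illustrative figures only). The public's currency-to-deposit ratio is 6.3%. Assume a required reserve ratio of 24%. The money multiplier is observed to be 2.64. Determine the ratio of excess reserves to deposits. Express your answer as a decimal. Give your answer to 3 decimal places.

Using m = 2.64. Since m = (1 + c)/(c + rr + e), the denominator satisfies c + rr + e = (1 + c)/m = (1 + 0.063) / 2.64 ≈ 0.402652.
With c = 0.063 and rr = 0.24, the ratio of excess reserves to deposits is 0.402652 − 0.063 − 0.24 = 0.099652.

0.100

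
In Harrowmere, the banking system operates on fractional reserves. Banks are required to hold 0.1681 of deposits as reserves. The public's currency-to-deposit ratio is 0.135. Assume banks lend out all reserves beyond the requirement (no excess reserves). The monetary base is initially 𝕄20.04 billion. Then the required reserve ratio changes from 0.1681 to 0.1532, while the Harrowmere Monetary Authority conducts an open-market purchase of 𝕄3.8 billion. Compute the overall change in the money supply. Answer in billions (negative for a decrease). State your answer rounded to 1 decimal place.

Before: m₁ = (1 + 0.135) / (0.1681 + 0.135) ≈ 3.7446, MB₁ = 20.04, so M₁ = 3.7446 × 20.04 ≈ 75.0418 billion.
After: m₂ = (1 + 0.135) / (0.1532 + 0.135) ≈ 3.9382, MB₂ = 20.04 + 3.8 = 23.84, so M₂ = 3.9382 × 23.84 ≈ 93.8867 billion.
ΔM = M₂ − M₁ = 93.8867 − 75.0418 = 18.8449 billion.

𝕄18.8 billion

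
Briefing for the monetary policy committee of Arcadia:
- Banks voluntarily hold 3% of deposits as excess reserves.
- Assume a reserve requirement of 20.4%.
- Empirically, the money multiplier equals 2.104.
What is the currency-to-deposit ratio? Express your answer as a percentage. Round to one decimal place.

46.0%

Using m = 2.104. From m = (1 + c)/(c + rr + e), rearranging gives 1 + c = m·(c + rr + e), so c·(1 − m) = m·(rr + e) − 1.
Hence c = [m·(rr + e) − 1]/(1 − m) = [2.104 × (0.204 + 0.03) − 1] / (1 − 2.104) ≈ 0.459841.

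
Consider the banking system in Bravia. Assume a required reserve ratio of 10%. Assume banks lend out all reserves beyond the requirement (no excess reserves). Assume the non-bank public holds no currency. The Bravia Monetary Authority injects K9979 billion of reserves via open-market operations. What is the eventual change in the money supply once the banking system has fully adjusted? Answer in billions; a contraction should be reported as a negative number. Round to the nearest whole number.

The simple money multiplier is m = 1/rr = 1/0.1 = 10.
An open-market purchase increases the monetary base by 9979 billion, so ΔM = m × ΔMB = 10 × 9979 = 99790 billion.

K99790 billion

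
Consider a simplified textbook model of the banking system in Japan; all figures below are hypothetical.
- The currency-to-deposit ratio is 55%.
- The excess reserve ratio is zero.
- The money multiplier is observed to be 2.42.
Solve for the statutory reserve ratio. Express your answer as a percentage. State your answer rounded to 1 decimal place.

Using m = 2.42. Since m = (1 + c)/(c + rr + e), the denominator satisfies c + rr + e = (1 + c)/m = (1 + 0.55) / 2.42 ≈ 0.640496.
With c = 0.55 and e = 0, the statutory reserve ratio is 0.640496 − 0.55 − 0 = 0.090496.

9.0%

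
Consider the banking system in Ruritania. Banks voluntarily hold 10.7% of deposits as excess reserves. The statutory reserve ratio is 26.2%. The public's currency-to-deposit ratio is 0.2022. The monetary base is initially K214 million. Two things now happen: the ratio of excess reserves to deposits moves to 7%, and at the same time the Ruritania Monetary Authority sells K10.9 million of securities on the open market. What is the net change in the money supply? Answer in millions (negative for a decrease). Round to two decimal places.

K6.67 million

Before: m₁ = (1 + 0.2022) / (0.262 + 0.107 + 0.2022) ≈ 2.104692, MB₁ = 214, so M₁ = 2.104692 × 214 ≈ 450.4041 million.
After: m₂ = (1 + 0.2022) / (0.262 + 0.07 + 0.2022) ≈ 2.250468, MB₂ = 214 − 10.9 = 203.1, so M₂ = 2.250468 × 203.1 ≈ 457.0701 million.
ΔM = M₂ − M₁ = 457.0701 − 450.4041 = 6.666 million.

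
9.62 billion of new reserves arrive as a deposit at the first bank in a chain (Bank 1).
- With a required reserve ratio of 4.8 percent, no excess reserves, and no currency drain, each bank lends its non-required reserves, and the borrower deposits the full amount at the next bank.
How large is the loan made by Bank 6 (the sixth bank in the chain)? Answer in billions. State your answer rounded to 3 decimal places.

Each bank lends a fraction (1 − rr) = 0.9520 of the deposit it receives, so Bank 6 receives 9.62·0.9520^5 and lends 9.62·0.9520^6 ≈ 7.1614 billion.

7.161 billion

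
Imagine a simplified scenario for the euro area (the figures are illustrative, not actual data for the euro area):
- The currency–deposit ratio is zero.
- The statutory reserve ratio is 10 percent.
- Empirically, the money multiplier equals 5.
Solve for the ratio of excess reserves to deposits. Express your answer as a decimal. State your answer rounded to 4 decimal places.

Using m = 5. Since m = (1 + c)/(c + rr + e), the denominator satisfies c + rr + e = (1 + c)/m = (1 + 0) / 5 = 0.200000.
With c = 0 and rr = 0.1, the ratio of excess reserves to deposits is 0.200000 − 0 − 0.1 = 0.1.

0.1000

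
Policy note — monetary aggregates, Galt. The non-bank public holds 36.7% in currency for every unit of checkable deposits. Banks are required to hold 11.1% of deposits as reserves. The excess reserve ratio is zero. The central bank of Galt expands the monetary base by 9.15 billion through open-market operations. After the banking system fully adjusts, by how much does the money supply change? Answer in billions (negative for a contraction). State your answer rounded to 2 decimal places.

The money multiplier is m = (1 + c) / (rr + c) = (1 + 0.367) / (0.111 + 0.367) ≈ 2.8598.
The purchase adds 9.15 billion of base, so ΔM = m × ΔMB = 2.8598 × (+9.15) ≈ 26.1672 billion.

26.17 billion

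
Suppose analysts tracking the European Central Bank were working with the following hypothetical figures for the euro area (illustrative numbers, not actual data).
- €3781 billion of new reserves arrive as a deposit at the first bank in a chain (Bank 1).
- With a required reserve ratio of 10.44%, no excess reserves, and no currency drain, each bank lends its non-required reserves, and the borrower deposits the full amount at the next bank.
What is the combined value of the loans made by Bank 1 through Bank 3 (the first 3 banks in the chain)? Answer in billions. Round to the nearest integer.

Bank i lends (1 − rr)^i of the original deposit: Bank 1 lends 3781·0.8956 = 3386.2636, Bank 2 lends 3781·0.8956² ≈ 3032.7377, and so on.
Summing a geometric series: total = 3781·[0.8956·(1 − 0.8956^3) / (1 − 0.8956)] ≈ 9135.1211 billion.

€9135 billion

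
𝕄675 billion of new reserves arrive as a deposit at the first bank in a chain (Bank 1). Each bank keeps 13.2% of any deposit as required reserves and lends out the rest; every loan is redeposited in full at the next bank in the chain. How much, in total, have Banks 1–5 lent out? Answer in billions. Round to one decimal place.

𝕄2251.6 billion

Bank i lends (1 − rr)^i of the original deposit: Bank 1 lends 675·0.8680 = 585.9000, Bank 2 lends 675·0.8680² = 508.5612, and so on.
Summing a geometric series: total = 675·[0.8680·(1 − 0.8680^5) / (1 − 0.8680)] ≈ 2251.6393 billion.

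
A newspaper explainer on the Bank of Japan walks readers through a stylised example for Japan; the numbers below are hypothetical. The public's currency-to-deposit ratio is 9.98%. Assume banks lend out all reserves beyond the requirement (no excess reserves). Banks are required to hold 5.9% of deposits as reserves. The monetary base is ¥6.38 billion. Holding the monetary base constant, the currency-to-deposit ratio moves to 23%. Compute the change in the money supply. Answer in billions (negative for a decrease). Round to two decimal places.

Initially m₁ = (1 + 0.0998) / (0.059 + 0.0998) ≈ 6.9257, so M₁ = 6.9257 × 6.38 ≈ 44.186 billion.
After the change m₂ = (1 + 0.23) / (0.059 + 0.23) ≈ 4.2561, so M₂ = 4.2561 × 6.38 ≈ 27.1539 billion.
ΔM = M₂ − M₁ = 27.1539 − 44.186 = -17.0321 billion.

-17.03 billion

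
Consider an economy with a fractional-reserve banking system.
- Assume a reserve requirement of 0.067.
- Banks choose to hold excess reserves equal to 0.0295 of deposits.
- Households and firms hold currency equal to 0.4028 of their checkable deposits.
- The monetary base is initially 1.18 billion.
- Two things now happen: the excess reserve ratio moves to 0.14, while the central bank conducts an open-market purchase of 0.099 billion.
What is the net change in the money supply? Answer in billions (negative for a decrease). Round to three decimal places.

-0.373 billion

Before: m₁ = (1 + 0.4028) / (0.067 + 0.0295 + 0.4028) ≈ 2.80953, MB₁ = 1.18, so M₁ = 2.80953 × 1.18 ≈ 3.3152 billion.
After: m₂ = (1 + 0.4028) / (0.067 + 0.14 + 0.4028) ≈ 2.30043, MB₂ = 1.18 + 0.099 = 1.279, so M₂ = 2.30043 × 1.279 ≈ 2.9422 billion.
ΔM = M₂ − M₁ = 2.9422 − 3.3152 = -0.373 billion.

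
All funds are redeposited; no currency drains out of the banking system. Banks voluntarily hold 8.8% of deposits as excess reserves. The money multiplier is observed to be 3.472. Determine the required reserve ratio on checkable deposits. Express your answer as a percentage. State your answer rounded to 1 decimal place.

20.0%

Using m = 3.472. Since m = (1 + c)/(c + rr + e), the denominator satisfies c + rr + e = (1 + c)/m = (1 + 0) / 3.472 ≈ 0.288018.
With c = 0 and e = 0.088, the required reserve ratio on checkable deposits is 0.288018 − 0 − 0.088 = 0.200018.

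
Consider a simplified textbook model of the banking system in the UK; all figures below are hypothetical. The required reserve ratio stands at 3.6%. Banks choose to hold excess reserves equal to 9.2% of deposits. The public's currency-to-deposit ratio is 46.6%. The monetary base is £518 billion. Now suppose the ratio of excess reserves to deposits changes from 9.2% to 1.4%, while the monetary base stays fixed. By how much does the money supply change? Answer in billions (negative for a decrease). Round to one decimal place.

Initially m₁ = (1 + 0.466) / (0.036 + 0.092 + 0.466) ≈ 2.46801, so M₁ = 2.46801 × 518 ≈ 1278.4292 billion.
After the change m₂ = (1 + 0.466) / (0.036 + 0.014 + 0.466) ≈ 2.84109, so M₂ = 2.84109 × 518 ≈ 1471.6846 billion.
ΔM = M₂ − M₁ = 1471.6846 − 1278.4292 = 193.2554 billion.

£193.3 billion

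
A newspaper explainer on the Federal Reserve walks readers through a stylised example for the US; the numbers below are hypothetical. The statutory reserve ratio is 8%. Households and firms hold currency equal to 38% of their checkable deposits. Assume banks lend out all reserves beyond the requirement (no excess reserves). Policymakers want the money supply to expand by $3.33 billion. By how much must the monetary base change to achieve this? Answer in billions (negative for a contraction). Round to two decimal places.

$1.11 billion

The money multiplier is m = (1 + c) / (rr + c) = (1 + 0.38) / (0.08 + 0.38) = 3.
ΔMB = ΔM / m = (+3.33) / 3 = 1.11 billion.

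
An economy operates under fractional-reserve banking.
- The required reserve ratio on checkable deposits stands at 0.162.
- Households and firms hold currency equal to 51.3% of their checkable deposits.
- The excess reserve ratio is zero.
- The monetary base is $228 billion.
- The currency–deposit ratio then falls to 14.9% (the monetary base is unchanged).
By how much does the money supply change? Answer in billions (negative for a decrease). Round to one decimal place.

$331.3 billion

Initially m₁ = (1 + 0.513) / (0.162 + 0.513) ≈ 2.24148, so M₁ = 2.24148 × 228 ≈ 511.0574 billion.
After the change m₂ = (1 + 0.149) / (0.162 + 0.149) ≈ 3.69453, so M₂ = 3.69453 × 228 ≈ 842.3528 billion.
ΔM = M₂ − M₁ = 842.3528 − 511.0574 = 331.2954 billion.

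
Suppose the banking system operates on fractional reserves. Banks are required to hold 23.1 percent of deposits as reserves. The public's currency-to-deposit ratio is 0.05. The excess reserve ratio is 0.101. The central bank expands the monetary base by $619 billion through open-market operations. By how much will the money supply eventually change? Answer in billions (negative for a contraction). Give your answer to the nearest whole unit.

The money multiplier is m = (1 + c) / (rr + e + c) = (1 + 0.05) / (0.231 + 0.101 + 0.05) ≈ 2.7487.
The purchase adds 619 billion of base, so ΔM = m × ΔMB = 2.7487 × (+619) = 1701.4453 billion.

$1701 billion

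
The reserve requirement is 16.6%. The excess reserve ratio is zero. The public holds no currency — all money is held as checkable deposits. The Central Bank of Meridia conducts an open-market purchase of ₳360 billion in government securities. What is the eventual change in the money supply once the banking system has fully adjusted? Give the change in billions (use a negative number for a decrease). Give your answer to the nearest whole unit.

₳2169 billion

The simple money multiplier is m = 1/rr = 1/0.166 ≈ 6.0241.
An open-market purchase increases the monetary base by 360 billion, so ΔM = m × ΔMB = 6.0241 × 360 = 2168.676 billion.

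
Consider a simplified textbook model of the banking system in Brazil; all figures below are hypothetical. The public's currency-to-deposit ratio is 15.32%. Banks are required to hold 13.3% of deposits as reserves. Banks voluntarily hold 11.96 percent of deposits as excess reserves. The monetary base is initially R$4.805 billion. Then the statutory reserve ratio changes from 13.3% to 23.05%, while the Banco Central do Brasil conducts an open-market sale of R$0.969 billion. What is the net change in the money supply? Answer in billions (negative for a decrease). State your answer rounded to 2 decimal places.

-4.87 billion

Before: m₁ = (1 + 0.1532) / (0.133 + 0.1196 + 0.1532) ≈ 2.8418, MB₁ = 4.805, so M₁ = 2.8418 × 4.805 ≈ 13.6548 billion.
After: m₂ = (1 + 0.1532) / (0.2305 + 0.1196 + 0.1532) ≈ 2.2913, MB₂ = 4.805 − 0.969 = 3.836, so M₂ = 2.2913 × 3.836 ≈ 8.7894 billion.
ΔM = M₂ − M₁ = 8.7894 − 13.6548 = -4.8654 billion.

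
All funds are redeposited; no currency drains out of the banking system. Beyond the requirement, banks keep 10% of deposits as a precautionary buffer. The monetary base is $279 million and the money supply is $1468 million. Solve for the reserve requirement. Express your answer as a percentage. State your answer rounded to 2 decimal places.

9.01%

Using m = M/MB = 1468/279 ≈ 5.261649. Since m = (1 + c)/(c + rr + e), the denominator satisfies c + rr + e = (1 + c)/m = (1 + 0) / 5.261649 ≈ 0.190054.
With c = 0 and e = 0.1, the reserve requirement is 0.190054 − 0 − 0.1 = 0.090054.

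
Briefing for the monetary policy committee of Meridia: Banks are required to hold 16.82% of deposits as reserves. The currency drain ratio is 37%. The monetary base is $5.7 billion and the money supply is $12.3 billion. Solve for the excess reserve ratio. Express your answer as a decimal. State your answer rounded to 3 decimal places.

Using m = M/MB = 12.3/5.7 ≈ 2.157895. Since m = (1 + c)/(c + rr + e), the denominator satisfies c + rr + e = (1 + c)/m = (1 + 0.37) / 2.157895 ≈ 0.634878.
With c = 0.37 and rr = 0.1682, the excess reserve ratio is 0.634878 − 0.37 − 0.1682 = 0.096678.

0.097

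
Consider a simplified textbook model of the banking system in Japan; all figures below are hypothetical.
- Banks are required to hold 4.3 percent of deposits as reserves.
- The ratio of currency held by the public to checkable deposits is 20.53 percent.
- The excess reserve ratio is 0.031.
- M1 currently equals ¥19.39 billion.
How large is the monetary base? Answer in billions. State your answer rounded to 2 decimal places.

The money multiplier is m = (1 + c) / (rr + e + c) = (1 + 0.2053) / (0.043 + 0.031 + 0.2053) ≈ 4.31543.
MB = M / m = 19.39 / 4.31543 ≈ 4.4932 billion.

¥4.49 billion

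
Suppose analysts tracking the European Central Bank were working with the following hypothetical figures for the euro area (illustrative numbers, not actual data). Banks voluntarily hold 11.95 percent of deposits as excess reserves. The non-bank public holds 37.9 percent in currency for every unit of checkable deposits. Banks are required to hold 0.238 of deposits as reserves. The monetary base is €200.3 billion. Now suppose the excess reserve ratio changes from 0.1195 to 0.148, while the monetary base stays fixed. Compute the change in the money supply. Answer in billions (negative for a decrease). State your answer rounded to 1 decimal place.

-14.0 billion

Initially m₁ = (1 + 0.379) / (0.238 + 0.1195 + 0.379) ≈ 1.87237, so M₁ = 1.87237 × 200.3 ≈ 375.0357 billion.
After the change m₂ = (1 + 0.379) / (0.238 + 0.148 + 0.379) ≈ 1.80261, so M₂ = 1.80261 × 200.3 ≈ 361.0628 billion.
ΔM = M₂ − M₁ = 361.0628 − 375.0357 = -13.9729 billion.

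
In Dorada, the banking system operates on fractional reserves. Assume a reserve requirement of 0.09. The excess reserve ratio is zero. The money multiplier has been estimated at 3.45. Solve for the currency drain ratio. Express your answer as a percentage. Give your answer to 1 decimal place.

28.1%

Using m = 3.45. From m = (1 + c)/(c + rr + e), rearranging gives 1 + c = m·(c + rr + e), so c·(1 − m) = m·(rr + e) − 1.
Hence c = [m·(rr + e) − 1]/(1 − m) = [3.45 × (0.09 + 0) − 1] / (1 − 3.45) ≈ 0.281429.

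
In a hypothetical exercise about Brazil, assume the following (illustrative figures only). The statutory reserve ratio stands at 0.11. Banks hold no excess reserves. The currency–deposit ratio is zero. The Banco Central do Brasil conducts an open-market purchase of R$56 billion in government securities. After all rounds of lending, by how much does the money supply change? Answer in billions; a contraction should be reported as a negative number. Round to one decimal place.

R$509.1 billion

The simple money multiplier is m = 1/rr = 1/0.11 ≈ 9.0909.
An open-market purchase increases the monetary base by 56 billion, so ΔM = m × ΔMB = 9.0909 × 56 = 509.0904 billion.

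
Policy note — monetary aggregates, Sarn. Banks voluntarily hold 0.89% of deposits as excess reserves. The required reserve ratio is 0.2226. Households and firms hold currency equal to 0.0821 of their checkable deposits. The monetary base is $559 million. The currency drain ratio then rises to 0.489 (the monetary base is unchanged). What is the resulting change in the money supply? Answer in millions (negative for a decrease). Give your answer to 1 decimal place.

-773.6 million

Initially m₁ = (1 + 0.0821) / (0.2226 + 0.0089 + 0.0821) ≈ 3.45057, so M₁ = 3.45057 × 559 ≈ 1928.8686 million.
After the change m₂ = (1 + 0.489) / (0.2226 + 0.0089 + 0.489) ≈ 2.06662, so M₂ = 2.06662 × 559 ≈ 1155.2406 million.
ΔM = M₂ − M₁ = 1155.2406 − 1928.8686 = -773.628 million.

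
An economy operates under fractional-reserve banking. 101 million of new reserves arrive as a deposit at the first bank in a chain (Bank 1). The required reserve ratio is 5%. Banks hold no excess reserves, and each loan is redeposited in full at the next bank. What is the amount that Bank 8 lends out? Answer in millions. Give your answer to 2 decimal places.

67.01 million

Each bank lends a fraction (1 − rr) = 0.9500 of the deposit it receives, so Bank 8 receives 101·0.9500^7 and lends 101·0.9500^8 ≈ 67.0055 million.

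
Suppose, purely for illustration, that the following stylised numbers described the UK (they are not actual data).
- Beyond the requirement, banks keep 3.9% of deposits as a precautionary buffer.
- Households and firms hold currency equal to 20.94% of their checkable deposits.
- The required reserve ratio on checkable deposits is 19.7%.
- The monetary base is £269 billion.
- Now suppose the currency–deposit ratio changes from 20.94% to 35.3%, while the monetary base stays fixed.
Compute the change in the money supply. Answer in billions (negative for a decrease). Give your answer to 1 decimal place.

-112.5 billion

Initially m₁ = (1 + 0.2094) / (0.197 + 0.039 + 0.2094) ≈ 2.71531, so M₁ = 2.71531 × 269 ≈ 730.4184 billion.
After the change m₂ = (1 + 0.353) / (0.197 + 0.039 + 0.353) ≈ 2.29711, so M₂ = 2.29711 × 269 ≈ 617.9226 billion.
ΔM = M₂ − M₁ = 617.9226 − 730.4184 = -112.4958 billion.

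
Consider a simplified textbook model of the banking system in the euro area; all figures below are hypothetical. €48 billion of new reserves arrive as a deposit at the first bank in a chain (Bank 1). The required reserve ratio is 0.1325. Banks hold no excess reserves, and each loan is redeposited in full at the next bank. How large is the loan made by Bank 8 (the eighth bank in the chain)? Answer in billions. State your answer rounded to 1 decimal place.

Each bank lends a fraction (1 − rr) = 0.8675 of the deposit it receives, so Bank 8 receives 48·0.8675^7 and lends 48·0.8675^8 ≈ 15.3956 billion.

€15.4 billion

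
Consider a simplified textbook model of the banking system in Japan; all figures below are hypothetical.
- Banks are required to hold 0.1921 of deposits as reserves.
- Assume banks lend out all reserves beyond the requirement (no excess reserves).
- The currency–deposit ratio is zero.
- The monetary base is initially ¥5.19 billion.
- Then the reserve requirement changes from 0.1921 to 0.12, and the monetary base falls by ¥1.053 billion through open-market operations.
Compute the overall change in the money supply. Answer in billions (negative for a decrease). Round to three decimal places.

¥7.458 billion

Before: m₁ = 1 / (0.1921) ≈ 5.20562, MB₁ = 5.19, so M₁ = 5.20562 × 5.19 ≈ 27.0172 billion.
After: m₂ = 1 / (0.12) ≈ 8.33333, MB₂ = 5.19 − 1.053 = 4.137, so M₂ = 8.33333 × 4.137 ≈ 34.475 billion.
ΔM = M₂ − M₁ = 34.475 − 27.0172 = 7.4578 billion.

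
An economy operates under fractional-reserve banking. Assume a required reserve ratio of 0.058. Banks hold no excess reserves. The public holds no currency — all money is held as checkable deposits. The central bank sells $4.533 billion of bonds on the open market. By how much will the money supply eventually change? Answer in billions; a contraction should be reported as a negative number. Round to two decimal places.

The simple money multiplier is m = 1/rr = 1/0.058 ≈ 17.2414.
An open-market sale reduces the monetary base by 4.533 billion, so ΔM = m × ΔMB = 17.2414 × (−4.533) ≈ -78.1553 billion.

-78.16 billion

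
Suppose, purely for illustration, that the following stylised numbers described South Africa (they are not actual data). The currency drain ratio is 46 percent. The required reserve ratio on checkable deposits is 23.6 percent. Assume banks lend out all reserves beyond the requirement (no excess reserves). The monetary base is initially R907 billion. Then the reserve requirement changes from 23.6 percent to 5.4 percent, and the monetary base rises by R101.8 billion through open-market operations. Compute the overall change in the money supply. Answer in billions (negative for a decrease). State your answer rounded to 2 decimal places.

Before: m₁ = (1 + 0.46) / (0.236 + 0.46) ≈ 2.0977011, MB₁ = 907, so M₁ = 2.0977011 × 907 ≈ 1902.6149 billion.
After: m₂ = (1 + 0.46) / (0.054 + 0.46) ≈ 2.8404669, MB₂ = 907 + 101.8 = 1008.8, so M₂ = 2.8404669 × 1008.8 ≈ 2865.463 billion.
ΔM = M₂ − M₁ = 2865.463 − 1902.6149 = 962.8481 billion.

R962.85 billion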